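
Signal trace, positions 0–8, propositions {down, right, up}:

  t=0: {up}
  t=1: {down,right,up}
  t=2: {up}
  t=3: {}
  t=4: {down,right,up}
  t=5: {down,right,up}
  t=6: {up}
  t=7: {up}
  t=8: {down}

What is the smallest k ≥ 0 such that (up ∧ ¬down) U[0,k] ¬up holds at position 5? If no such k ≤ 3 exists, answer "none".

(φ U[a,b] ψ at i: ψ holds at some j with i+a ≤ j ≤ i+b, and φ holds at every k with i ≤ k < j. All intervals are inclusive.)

none

Need earliest j ≥ 5 with ¬up, and (up ∧ ¬down) at every k in [5,j-1].
  j=5: rhs fails.
  j=6: rhs fails.
  j=7: rhs fails.
  j=8: rhs holds but lhs fails at k=5.
No witness within the range → none.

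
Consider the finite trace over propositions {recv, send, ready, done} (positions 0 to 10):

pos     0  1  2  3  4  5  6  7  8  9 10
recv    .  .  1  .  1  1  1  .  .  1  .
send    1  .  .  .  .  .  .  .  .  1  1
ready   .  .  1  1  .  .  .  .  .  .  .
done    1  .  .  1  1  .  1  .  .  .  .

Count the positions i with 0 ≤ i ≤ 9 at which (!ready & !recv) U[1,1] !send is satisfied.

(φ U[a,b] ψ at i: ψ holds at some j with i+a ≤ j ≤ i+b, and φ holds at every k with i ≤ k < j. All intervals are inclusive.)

Evaluate at each i in [0,9]:
  i=0: ✓ (rhs at j=1; lhs holds on [0,0])
  i=1: ✓ (rhs at j=2; lhs holds on [1,1])
  i=2: ✗ (lhs fails at k=2 before rhs at j=3)
  i=3: ✗ (lhs fails at k=3 before rhs at j=4)
  i=4: ✗ (lhs fails at k=4 before rhs at j=5)
  i=5: ✗ (lhs fails at k=5 before rhs at j=6)
  i=6: ✗ (lhs fails at k=6 before rhs at j=7)
  i=7: ✓ (rhs at j=8; lhs holds on [7,7])
  i=8: ✗ (no rhs in [9,9])
  i=9: ✗ (no rhs in [10,10])
Positions where it holds: {0, 1, 7} → 3.

3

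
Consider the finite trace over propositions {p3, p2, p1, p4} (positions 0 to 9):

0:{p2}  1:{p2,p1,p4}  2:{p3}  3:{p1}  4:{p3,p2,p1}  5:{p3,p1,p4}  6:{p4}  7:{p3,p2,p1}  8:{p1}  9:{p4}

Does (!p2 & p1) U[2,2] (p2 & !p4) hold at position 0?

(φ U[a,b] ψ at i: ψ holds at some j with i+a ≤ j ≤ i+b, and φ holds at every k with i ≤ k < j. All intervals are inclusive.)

Does not hold

Need some j in [2,2] with (p2 & !p4), and (!p2 & p1) at every k in [0,j-1].
  j=2: (p2 & !p4) false.
No j in the window works → until fails.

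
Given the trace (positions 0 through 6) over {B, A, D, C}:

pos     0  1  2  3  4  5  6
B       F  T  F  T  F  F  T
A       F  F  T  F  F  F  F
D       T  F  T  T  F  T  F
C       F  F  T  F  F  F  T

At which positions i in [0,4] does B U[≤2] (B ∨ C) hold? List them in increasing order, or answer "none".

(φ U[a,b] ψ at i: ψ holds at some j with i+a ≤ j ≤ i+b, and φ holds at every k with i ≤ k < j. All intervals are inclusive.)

Evaluate at each i in [0,4]:
  i=0: ✗ (lhs fails at k=0 before rhs at j=1)
  i=1: ✓ (rhs at j=1)
  i=2: ✓ (rhs at j=2)
  i=3: ✓ (rhs at j=3)
  i=4: ✗ (lhs fails at k=4 before rhs at j=6)

1, 2, 3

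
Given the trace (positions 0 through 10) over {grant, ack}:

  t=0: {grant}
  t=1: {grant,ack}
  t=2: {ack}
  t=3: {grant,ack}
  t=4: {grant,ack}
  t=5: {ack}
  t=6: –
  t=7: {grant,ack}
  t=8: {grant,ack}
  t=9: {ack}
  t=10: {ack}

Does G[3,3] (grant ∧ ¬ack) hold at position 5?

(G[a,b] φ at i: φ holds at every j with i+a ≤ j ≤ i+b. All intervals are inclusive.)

Check (grant ∧ ¬ack) at every j in [8,8]:
  j=8: false
Fails at j=8 → formula fails.

False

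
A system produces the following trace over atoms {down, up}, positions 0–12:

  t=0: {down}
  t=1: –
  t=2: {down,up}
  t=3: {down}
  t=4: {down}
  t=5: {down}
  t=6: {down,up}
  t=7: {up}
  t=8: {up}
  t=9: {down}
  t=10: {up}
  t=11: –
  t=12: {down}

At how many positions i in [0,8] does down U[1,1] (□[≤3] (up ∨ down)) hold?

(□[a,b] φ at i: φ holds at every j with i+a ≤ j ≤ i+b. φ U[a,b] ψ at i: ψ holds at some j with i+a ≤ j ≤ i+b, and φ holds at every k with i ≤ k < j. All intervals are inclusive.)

Evaluate at each i in [0,8]:
  i=0: ✗ (no rhs in [1,1])
  i=1: ✗ (lhs fails at k=1 before rhs at j=2)
  i=2: ✓ (rhs at j=3; lhs holds on [2,2])
  i=3: ✓ (rhs at j=4; lhs holds on [3,3])
  i=4: ✓ (rhs at j=5; lhs holds on [4,4])
  i=5: ✓ (rhs at j=6; lhs holds on [5,5])
  i=6: ✓ (rhs at j=7; lhs holds on [6,6])
  i=7: ✗ (no rhs in [8,8])
  i=8: ✗ (no rhs in [9,9])
Positions where it holds: {2, 3, 4, 5, 6} → 5.

5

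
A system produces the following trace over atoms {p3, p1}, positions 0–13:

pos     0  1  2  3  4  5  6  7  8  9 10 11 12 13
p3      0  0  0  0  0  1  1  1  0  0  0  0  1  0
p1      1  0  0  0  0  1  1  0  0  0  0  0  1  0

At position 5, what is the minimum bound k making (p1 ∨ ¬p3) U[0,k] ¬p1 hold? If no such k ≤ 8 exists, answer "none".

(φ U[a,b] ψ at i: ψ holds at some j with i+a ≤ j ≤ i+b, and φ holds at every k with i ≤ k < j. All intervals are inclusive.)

Need earliest j ≥ 5 with ¬p1, and (p1 ∨ ¬p3) at every k in [5,j-1].
  j=5: rhs fails.
  j=6: rhs fails.
  j=7: rhs holds; lhs holds on [5,6]. k = 2.

2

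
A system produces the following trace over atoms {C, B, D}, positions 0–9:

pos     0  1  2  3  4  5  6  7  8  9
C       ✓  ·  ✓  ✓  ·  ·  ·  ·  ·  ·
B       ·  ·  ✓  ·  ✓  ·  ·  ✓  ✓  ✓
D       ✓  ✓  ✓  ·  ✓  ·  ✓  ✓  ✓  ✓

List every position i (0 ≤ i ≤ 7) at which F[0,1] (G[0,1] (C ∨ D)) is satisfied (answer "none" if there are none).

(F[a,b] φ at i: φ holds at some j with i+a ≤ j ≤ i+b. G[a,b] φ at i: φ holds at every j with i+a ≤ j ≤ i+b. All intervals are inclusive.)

Evaluate at each i in [0,7]:
  i=0: ✓ (witness j=0)
  i=1: ✓ (witness j=1)
  i=2: ✓ (witness j=2)
  i=3: ✓ (witness j=3)
  i=4: ✗ (none in [4,5])
  i=5: ✓ (witness j=6)
  i=6: ✓ (witness j=6)
  i=7: ✓ (witness j=7)

0, 1, 2, 3, 5, 6, 7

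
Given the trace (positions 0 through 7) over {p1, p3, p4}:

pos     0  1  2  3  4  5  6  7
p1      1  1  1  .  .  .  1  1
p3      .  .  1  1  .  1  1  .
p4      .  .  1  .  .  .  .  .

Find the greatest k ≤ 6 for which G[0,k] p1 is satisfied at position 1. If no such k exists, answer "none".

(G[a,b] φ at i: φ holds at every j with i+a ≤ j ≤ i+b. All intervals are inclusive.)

1

p1 must hold from j=1 onward; find where it first fails.
  j=1: holds
  j=2: holds
  j=3: fails
Holds on [1,2], so largest k = 1.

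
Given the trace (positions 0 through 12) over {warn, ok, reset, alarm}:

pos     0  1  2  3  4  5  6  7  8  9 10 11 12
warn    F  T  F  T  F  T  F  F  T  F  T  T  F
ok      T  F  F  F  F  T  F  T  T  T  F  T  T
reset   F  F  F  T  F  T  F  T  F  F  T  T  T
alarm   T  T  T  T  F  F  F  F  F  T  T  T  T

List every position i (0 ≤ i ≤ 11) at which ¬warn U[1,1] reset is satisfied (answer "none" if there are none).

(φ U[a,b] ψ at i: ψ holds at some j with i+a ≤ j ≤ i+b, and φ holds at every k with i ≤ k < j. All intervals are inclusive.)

Evaluate at each i in [0,11]:
  i=0: ✗ (no rhs in [1,1])
  i=1: ✗ (no rhs in [2,2])
  i=2: ✓ (rhs at j=3; lhs holds on [2,2])
  i=3: ✗ (no rhs in [4,4])
  i=4: ✓ (rhs at j=5; lhs holds on [4,4])
  i=5: ✗ (no rhs in [6,6])
  i=6: ✓ (rhs at j=7; lhs holds on [6,6])
  i=7: ✗ (no rhs in [8,8])
  i=8: ✗ (no rhs in [9,9])
  i=9: ✓ (rhs at j=10; lhs holds on [9,9])
  i=10: ✗ (lhs fails at k=10 before rhs at j=11)
  i=11: ✗ (lhs fails at k=11 before rhs at j=12)

2, 4, 6, 9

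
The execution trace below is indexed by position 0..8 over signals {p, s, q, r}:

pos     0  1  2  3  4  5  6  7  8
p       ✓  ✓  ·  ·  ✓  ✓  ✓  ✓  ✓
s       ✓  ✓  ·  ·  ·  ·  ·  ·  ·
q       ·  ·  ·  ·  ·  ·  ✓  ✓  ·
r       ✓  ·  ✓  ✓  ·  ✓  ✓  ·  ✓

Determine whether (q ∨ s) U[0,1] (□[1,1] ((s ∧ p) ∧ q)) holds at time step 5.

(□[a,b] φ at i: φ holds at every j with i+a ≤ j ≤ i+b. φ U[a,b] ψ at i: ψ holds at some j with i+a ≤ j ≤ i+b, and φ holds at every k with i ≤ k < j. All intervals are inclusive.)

False

Need some j in [5,6] with □[1,1] ((s ∧ p) ∧ q), and (q ∨ s) at every k in [5,j-1].
  j=5: □[1,1] ((s ∧ p) ∧ q) — fails at 6.
  j=6: □[1,1] ((s ∧ p) ∧ q) — fails at 7.
No j in the window works → until fails.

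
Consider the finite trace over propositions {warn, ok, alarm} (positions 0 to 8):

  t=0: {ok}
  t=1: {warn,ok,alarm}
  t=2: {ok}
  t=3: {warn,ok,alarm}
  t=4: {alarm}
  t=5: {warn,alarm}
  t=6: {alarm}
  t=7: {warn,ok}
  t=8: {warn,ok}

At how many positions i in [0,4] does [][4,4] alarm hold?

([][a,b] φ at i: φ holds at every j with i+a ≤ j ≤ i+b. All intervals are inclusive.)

Evaluate at each i in [0,4]:
  i=0: ✓ (all of [4,4])
  i=1: ✓ (all of [5,5])
  i=2: ✓ (all of [6,6])
  i=3: ✗ (fails at j=7)
  i=4: ✗ (fails at j=8)
Positions where it holds: {0, 1, 2} → 3.

3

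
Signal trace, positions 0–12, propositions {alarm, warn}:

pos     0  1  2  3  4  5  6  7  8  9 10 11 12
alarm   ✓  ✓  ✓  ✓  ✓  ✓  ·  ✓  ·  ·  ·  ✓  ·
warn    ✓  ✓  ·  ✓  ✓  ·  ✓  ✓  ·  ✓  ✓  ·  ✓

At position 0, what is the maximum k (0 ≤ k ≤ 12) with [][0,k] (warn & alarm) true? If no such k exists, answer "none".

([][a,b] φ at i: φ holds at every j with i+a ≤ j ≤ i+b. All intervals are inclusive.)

(warn & alarm) must hold from j=0 onward; find where it first fails.
  j=0: holds
  j=1: holds
  j=2: fails
Holds on [0,1], so largest k = 1.

1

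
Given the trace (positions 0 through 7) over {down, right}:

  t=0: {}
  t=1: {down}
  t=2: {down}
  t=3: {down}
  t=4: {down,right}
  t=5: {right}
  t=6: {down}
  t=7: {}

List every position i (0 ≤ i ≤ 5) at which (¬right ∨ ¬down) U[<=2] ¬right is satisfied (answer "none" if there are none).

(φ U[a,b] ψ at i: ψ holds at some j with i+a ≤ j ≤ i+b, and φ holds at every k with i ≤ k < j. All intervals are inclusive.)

0, 1, 2, 3, 5

Evaluate at each i in [0,5]:
  i=0: ✓ (rhs at j=0)
  i=1: ✓ (rhs at j=1)
  i=2: ✓ (rhs at j=2)
  i=3: ✓ (rhs at j=3)
  i=4: ✗ (lhs fails at k=4 before rhs at j=6)
  i=5: ✓ (rhs at j=6; lhs holds on [5,5])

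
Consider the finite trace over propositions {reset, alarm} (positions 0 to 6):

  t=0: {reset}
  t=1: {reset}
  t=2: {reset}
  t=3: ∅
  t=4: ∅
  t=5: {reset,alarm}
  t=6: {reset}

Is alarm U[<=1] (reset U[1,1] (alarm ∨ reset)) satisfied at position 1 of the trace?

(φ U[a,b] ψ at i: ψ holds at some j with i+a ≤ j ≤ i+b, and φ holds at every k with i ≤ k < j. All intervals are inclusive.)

Need some j in [1,2] with (reset U[1,1] (alarm ∨ reset)), and alarm at every k in [1,j-1].
  j=1: (reset U[1,1] (alarm ∨ reset)) holds; no prefix to check → satisfied.

Holds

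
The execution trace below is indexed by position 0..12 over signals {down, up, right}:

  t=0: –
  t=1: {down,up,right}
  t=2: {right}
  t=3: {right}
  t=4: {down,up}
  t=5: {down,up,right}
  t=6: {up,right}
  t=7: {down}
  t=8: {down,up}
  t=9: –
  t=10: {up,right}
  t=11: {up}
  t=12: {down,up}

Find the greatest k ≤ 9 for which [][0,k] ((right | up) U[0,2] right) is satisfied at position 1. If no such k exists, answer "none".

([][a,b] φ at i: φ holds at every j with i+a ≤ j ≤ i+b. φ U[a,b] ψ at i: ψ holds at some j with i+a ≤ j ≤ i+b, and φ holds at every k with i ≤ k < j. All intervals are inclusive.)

5

((right | up) U[0,2] right) must hold from j=1 onward; find where it first fails.
  j=1: holds
  j=2: holds
  j=3: holds
  j=4: holds
  j=5: holds
  j=6: holds
  j=7: fails
Holds on [1,6], so largest k = 5.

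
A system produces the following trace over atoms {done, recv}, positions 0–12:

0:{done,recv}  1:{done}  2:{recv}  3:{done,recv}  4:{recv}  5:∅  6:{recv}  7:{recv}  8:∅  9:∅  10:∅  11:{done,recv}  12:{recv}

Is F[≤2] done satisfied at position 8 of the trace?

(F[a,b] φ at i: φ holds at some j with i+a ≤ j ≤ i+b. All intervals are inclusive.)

Check done at each j in [8,10]:
  j=8: false
  j=9: false
  j=10: false
No position in the window satisfies it → formula fails.

Does not hold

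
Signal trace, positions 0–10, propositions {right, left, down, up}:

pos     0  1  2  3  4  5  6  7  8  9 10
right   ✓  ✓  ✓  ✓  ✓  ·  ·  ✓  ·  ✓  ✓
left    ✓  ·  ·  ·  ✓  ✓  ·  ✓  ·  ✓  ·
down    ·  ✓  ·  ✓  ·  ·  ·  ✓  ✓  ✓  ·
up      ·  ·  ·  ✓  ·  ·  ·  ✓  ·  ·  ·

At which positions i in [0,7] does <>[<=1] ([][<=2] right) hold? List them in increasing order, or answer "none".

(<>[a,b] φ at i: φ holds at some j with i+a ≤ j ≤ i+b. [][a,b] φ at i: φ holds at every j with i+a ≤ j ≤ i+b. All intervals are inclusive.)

Evaluate at each i in [0,7]:
  i=0: ✓ (witness j=0)
  i=1: ✓ (witness j=1)
  i=2: ✓ (witness j=2)
  i=3: ✗ (none in [3,4])
  i=4: ✗ (none in [4,5])
  i=5: ✗ (none in [5,6])
  i=6: ✗ (none in [6,7])
  i=7: ✗ (none in [7,8])

0, 1, 2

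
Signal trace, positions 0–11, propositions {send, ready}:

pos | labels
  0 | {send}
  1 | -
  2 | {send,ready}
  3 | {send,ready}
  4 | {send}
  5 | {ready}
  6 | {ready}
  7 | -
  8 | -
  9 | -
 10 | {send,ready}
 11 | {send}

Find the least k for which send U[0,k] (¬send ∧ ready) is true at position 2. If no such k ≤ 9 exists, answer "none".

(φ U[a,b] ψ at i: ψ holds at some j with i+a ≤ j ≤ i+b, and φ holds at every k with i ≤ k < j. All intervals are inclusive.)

Need earliest j ≥ 2 with (¬send ∧ ready), and send at every k in [2,j-1].
  j=2: rhs fails.
  j=3: rhs fails.
  j=4: rhs fails.
  j=5: rhs holds; lhs holds on [2,4]. k = 3.

3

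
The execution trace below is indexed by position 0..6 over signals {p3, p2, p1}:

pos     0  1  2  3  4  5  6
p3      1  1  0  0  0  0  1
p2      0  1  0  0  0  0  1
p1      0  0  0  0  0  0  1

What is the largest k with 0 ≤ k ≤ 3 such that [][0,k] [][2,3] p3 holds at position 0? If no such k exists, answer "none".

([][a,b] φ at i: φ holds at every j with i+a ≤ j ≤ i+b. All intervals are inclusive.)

none

[][2,3] p3 must hold from j=0 onward; find where it first fails.
  j=0: fails → no k works.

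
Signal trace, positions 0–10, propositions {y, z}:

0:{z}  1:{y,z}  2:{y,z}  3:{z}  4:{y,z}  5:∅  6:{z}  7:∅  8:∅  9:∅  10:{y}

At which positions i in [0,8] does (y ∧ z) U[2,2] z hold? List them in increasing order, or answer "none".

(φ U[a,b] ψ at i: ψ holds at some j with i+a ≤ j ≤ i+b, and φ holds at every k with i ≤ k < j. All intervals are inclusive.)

1

Evaluate at each i in [0,8]:
  i=0: ✗ (lhs fails at k=0 before rhs at j=2)
  i=1: ✓ (rhs at j=3; lhs holds on [1,2])
  i=2: ✗ (lhs fails at k=3 before rhs at j=4)
  i=3: ✗ (no rhs in [5,5])
  i=4: ✗ (lhs fails at k=5 before rhs at j=6)
  i=5: ✗ (no rhs in [7,7])
  i=6: ✗ (no rhs in [8,8])
  i=7: ✗ (no rhs in [9,9])
  i=8: ✗ (no rhs in [10,10])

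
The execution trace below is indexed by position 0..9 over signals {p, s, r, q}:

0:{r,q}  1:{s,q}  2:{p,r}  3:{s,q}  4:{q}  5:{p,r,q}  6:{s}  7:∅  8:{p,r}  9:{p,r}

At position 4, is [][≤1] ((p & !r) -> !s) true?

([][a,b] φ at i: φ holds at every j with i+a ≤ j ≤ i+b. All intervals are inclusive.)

Check ((p & !r) -> !s) at every j in [4,5]:
  j=4: antecedent false → ✓
  j=5: antecedent false → ✓
All positions satisfy it → formula holds.

Yes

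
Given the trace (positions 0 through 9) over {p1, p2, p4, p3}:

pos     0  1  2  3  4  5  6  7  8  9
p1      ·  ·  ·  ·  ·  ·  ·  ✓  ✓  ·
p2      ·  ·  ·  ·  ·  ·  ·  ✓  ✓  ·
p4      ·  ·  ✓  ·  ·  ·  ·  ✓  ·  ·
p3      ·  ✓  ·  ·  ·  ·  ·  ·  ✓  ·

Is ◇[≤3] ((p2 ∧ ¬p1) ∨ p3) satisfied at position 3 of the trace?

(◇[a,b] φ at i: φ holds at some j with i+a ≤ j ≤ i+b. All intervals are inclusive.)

False

Check ((p2 ∧ ¬p1) ∨ p3) at each j in [3,6]:
  j=3: false
  j=4: false
  j=5: false
  j=6: false
No position in the window satisfies it → formula fails.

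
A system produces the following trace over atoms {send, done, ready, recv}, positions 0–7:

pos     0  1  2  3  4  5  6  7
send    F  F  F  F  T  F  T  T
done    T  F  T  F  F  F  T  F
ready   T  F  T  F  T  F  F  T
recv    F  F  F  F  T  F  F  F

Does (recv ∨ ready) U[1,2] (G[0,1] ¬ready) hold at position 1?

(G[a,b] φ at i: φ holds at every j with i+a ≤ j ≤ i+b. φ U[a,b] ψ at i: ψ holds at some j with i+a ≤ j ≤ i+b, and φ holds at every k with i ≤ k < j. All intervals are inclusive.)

No

Need some j in [2,3] with G[0,1] ¬ready, and (recv ∨ ready) at every k in [1,j-1].
  j=2: G[0,1] ¬ready — fails at 2.
  j=3: G[0,1] ¬ready — fails at 4.
No j in the window works → until fails.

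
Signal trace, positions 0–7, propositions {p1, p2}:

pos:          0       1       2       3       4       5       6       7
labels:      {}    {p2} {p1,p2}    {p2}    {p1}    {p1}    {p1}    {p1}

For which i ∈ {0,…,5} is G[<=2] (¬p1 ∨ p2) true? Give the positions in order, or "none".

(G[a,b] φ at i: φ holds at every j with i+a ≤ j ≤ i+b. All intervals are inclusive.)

Evaluate at each i in [0,5]:
  i=0: ✓ (all of [0,2])
  i=1: ✓ (all of [1,3])
  i=2: ✗ (fails at j=4)
  i=3: ✗ (fails at j=4)
  i=4: ✗ (fails at j=4)
  i=5: ✗ (fails at j=5)

0, 1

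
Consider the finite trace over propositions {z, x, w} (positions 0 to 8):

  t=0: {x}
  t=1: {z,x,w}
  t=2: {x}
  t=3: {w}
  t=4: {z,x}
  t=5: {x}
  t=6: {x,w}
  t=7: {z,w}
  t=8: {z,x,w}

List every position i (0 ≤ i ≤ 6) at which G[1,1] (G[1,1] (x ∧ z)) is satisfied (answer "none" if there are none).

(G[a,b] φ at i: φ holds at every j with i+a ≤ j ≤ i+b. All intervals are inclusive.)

Evaluate at each i in [0,6]:
  i=0: ✗ (fails at j=1)
  i=1: ✗ (fails at j=2)
  i=2: ✓ (all of [3,3])
  i=3: ✗ (fails at j=4)
  i=4: ✗ (fails at j=5)
  i=5: ✗ (fails at j=6)
  i=6: ✓ (all of [7,7])

2, 6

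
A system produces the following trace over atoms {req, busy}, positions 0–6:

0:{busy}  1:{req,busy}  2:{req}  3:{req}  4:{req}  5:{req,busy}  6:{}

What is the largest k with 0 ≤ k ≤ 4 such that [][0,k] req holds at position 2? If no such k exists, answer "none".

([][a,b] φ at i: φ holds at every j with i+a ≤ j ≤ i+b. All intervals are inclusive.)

req must hold from j=2 onward; find where it first fails.
  j=2: holds
  j=3: holds
  j=4: holds
  j=5: holds
  j=6: fails
Holds on [2,5], so largest k = 3.

3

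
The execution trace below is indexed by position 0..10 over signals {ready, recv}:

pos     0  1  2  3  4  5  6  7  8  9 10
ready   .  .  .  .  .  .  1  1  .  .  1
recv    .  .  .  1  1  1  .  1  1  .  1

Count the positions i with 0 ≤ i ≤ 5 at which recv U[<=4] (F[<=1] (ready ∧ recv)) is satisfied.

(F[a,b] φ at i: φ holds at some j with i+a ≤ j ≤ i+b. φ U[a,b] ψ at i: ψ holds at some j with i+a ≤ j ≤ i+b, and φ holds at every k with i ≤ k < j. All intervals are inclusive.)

Evaluate at each i in [0,5]:
  i=0: ✗ (no rhs in [0,4])
  i=1: ✗ (no rhs in [1,5])
  i=2: ✗ (lhs fails at k=2 before rhs at j=6)
  i=3: ✓ (rhs at j=6; lhs holds on [3,5])
  i=4: ✓ (rhs at j=6; lhs holds on [4,5])
  i=5: ✓ (rhs at j=6; lhs holds on [5,5])
Positions where it holds: {3, 4, 5} → 3.

3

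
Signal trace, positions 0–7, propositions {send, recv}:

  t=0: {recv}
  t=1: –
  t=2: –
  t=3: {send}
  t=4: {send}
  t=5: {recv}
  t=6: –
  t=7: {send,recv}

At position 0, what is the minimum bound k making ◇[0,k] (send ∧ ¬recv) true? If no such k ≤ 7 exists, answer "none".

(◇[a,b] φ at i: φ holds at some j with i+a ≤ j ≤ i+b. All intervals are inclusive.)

3

Scan j = 0,1,… for (send ∧ ¬recv):
  j=0: fails
  j=1: fails
  j=2: fails
  j=3: holds
First hit at j=3, so smallest k = 3-0 = 3.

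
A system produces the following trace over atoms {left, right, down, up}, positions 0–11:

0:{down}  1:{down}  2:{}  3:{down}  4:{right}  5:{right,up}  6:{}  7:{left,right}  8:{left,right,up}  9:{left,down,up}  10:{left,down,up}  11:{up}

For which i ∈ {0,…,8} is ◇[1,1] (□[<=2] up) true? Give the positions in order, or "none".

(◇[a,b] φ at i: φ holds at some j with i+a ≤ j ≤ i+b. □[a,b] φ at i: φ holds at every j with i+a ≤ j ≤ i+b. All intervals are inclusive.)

7, 8

Evaluate at each i in [0,8]:
  i=0: ✗ (none in [1,1])
  i=1: ✗ (none in [2,2])
  i=2: ✗ (none in [3,3])
  i=3: ✗ (none in [4,4])
  i=4: ✗ (none in [5,5])
  i=5: ✗ (none in [6,6])
  i=6: ✗ (none in [7,7])
  i=7: ✓ (witness j=8)
  i=8: ✓ (witness j=9)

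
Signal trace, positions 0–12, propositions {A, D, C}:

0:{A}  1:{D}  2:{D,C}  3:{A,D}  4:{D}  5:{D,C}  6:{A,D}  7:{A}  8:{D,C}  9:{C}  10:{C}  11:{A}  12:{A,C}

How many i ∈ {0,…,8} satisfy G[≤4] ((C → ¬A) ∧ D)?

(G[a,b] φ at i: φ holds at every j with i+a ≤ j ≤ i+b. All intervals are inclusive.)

2

Evaluate at each i in [0,8]:
  i=0: ✗ (fails at j=0)
  i=1: ✓ (all of [1,5])
  i=2: ✓ (all of [2,6])
  i=3: ✗ (fails at j=7)
  i=4: ✗ (fails at j=7)
  i=5: ✗ (fails at j=7)
  i=6: ✗ (fails at j=7)
  i=7: ✗ (fails at j=7)
  i=8: ✗ (fails at j=9)
Positions where it holds: {1, 2} → 2.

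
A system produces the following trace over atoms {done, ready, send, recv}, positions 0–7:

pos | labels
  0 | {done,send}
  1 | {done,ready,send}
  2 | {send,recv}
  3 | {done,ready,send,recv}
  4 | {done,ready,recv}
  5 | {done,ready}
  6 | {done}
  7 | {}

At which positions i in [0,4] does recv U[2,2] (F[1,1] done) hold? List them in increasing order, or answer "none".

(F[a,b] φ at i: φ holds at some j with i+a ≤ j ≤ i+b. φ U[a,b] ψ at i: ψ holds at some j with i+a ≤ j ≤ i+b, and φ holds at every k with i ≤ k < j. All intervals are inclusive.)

Evaluate at each i in [0,4]:
  i=0: ✗ (lhs fails at k=0 before rhs at j=2)
  i=1: ✗ (lhs fails at k=1 before rhs at j=3)
  i=2: ✓ (rhs at j=4; lhs holds on [2,3])
  i=3: ✓ (rhs at j=5; lhs holds on [3,4])
  i=4: ✗ (no rhs in [6,6])

2, 3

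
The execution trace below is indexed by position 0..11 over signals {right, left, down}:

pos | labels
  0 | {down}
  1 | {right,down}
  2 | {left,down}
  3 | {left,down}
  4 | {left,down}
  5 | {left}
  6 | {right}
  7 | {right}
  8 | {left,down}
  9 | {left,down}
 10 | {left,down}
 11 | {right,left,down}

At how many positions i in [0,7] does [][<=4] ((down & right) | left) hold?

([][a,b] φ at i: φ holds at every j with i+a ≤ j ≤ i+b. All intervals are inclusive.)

Evaluate at each i in [0,7]:
  i=0: ✗ (fails at j=0)
  i=1: ✓ (all of [1,5])
  i=2: ✗ (fails at j=6)
  i=3: ✗ (fails at j=6)
  i=4: ✗ (fails at j=6)
  i=5: ✗ (fails at j=6)
  i=6: ✗ (fails at j=6)
  i=7: ✗ (fails at j=7)
Positions where it holds: {1} → 1.

1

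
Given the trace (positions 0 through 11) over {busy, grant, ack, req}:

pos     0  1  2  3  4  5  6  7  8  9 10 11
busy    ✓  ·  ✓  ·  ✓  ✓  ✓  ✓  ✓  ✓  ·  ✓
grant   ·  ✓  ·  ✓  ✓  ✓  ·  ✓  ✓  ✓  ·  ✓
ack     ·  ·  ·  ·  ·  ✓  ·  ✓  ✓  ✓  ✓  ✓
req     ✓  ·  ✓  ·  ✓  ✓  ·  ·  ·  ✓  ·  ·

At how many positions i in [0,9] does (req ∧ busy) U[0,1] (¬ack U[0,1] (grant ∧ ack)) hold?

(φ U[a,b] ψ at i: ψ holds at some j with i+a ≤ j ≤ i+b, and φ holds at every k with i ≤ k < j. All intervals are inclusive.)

Evaluate at each i in [0,9]:
  i=0: ✗ (no rhs in [0,1])
  i=1: ✗ (no rhs in [1,2])
  i=2: ✗ (no rhs in [2,3])
  i=3: ✗ (lhs fails at k=3 before rhs at j=4)
  i=4: ✓ (rhs at j=4)
  i=5: ✓ (rhs at j=5)
  i=6: ✓ (rhs at j=6)
  i=7: ✓ (rhs at j=7)
  i=8: ✓ (rhs at j=8)
  i=9: ✓ (rhs at j=9)
Positions where it holds: {4, 5, 6, 7, 8, 9} → 6.

6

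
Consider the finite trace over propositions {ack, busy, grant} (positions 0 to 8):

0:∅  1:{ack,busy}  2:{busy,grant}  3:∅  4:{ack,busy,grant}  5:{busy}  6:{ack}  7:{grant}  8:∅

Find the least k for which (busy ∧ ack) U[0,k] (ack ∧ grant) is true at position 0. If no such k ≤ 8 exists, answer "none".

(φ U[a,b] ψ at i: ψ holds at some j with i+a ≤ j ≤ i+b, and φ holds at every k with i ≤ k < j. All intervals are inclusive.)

none

Need earliest j ≥ 0 with (ack ∧ grant), and (busy ∧ ack) at every k in [0,j-1].
  j=0: rhs fails.
  j=1: rhs fails.
  j=2: rhs fails.
  j=3: rhs fails.
  j=4: rhs holds but lhs fails at k=0.
  j=5: rhs fails.
  j=6: rhs fails.
  j=7: rhs fails.
  j=8: rhs fails.
No witness within the range → none.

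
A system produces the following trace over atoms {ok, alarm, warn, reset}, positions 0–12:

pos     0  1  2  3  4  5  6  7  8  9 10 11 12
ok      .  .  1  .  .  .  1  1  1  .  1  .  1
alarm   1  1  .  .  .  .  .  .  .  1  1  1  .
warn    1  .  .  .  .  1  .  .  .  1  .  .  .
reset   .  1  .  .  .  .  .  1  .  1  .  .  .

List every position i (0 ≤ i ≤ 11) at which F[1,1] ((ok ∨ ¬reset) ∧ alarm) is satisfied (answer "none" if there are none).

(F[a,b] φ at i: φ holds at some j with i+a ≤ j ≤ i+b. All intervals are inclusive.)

Evaluate at each i in [0,11]:
  i=0: ✗ (none in [1,1])
  i=1: ✗ (none in [2,2])
  i=2: ✗ (none in [3,3])
  i=3: ✗ (none in [4,4])
  i=4: ✗ (none in [5,5])
  i=5: ✗ (none in [6,6])
  i=6: ✗ (none in [7,7])
  i=7: ✗ (none in [8,8])
  i=8: ✗ (none in [9,9])
  i=9: ✓ (witness j=10)
  i=10: ✓ (witness j=11)
  i=11: ✗ (none in [12,12])

9, 10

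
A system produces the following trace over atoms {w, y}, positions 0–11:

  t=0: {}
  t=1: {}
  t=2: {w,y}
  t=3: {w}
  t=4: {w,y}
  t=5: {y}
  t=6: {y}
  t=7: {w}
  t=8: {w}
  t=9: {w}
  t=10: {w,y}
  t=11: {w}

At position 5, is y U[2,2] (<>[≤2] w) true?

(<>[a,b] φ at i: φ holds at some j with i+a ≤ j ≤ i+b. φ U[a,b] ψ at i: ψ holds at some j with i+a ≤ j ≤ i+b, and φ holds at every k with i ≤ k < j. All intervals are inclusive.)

Yes

Need some j in [7,7] with <>[≤2] w, and y at every k in [5,j-1].
  j=7: <>[≤2] w holds; y holds at every k in [5,6] → satisfied.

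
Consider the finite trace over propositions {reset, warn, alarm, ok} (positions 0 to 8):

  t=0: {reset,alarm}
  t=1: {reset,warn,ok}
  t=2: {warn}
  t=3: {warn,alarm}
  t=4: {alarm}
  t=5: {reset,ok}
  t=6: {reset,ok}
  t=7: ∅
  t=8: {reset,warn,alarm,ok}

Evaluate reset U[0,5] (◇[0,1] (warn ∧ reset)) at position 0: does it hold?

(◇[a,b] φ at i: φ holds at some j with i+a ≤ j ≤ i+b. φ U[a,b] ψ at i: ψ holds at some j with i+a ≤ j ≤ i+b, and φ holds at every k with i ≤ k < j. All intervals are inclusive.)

Need some j in [0,5] with ◇[0,1] (warn ∧ reset), and reset at every k in [0,j-1].
  j=0: ◇[0,1] (warn ∧ reset) holds; no prefix to check → satisfied.

True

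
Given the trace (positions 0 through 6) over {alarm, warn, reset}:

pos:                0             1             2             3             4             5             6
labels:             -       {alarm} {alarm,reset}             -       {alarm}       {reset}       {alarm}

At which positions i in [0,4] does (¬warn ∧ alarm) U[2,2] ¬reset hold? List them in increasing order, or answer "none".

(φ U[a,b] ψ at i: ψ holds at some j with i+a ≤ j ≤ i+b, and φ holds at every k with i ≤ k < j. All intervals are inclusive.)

1

Evaluate at each i in [0,4]:
  i=0: ✗ (no rhs in [2,2])
  i=1: ✓ (rhs at j=3; lhs holds on [1,2])
  i=2: ✗ (lhs fails at k=3 before rhs at j=4)
  i=3: ✗ (no rhs in [5,5])
  i=4: ✗ (lhs fails at k=5 before rhs at j=6)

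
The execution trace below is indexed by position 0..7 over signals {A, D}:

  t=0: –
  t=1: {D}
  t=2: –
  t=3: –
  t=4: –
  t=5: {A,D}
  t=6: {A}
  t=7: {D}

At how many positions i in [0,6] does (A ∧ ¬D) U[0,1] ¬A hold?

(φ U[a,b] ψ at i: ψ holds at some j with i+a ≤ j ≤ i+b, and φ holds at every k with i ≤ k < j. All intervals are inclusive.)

Evaluate at each i in [0,6]:
  i=0: ✓ (rhs at j=0)
  i=1: ✓ (rhs at j=1)
  i=2: ✓ (rhs at j=2)
  i=3: ✓ (rhs at j=3)
  i=4: ✓ (rhs at j=4)
  i=5: ✗ (no rhs in [5,6])
  i=6: ✓ (rhs at j=7; lhs holds on [6,6])
Positions where it holds: {0, 1, 2, 3, 4, 6} → 6.

6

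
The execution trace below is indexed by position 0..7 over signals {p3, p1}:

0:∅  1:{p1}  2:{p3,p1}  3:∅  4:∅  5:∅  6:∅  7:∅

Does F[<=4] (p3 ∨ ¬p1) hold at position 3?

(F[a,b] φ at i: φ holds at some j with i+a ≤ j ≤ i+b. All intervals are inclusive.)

Check (p3 ∨ ¬p1) at each j in [3,7]:
  j=3: true
  j=4: true
  j=5: true
  j=6: true
  j=7: true
Found at j=3 → formula holds.

True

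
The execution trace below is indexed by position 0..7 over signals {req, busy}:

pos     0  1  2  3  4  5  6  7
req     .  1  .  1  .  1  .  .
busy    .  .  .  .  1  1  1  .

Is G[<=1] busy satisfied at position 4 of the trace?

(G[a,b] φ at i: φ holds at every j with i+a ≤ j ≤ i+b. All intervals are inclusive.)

True

Check busy at every j in [4,5]:
  j=4: true
  j=5: true
All positions satisfy it → formula holds.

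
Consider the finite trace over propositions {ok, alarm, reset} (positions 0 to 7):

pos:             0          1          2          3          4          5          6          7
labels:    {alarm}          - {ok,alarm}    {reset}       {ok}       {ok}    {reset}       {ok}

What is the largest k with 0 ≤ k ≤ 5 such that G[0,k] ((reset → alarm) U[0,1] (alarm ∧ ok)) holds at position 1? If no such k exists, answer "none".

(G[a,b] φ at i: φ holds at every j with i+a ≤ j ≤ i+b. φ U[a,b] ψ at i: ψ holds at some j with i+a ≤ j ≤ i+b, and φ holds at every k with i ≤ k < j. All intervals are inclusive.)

1

((reset → alarm) U[0,1] (alarm ∧ ok)) must hold from j=1 onward; find where it first fails.
  j=1: holds
  j=2: holds
  j=3: fails
Holds on [1,2], so largest k = 1.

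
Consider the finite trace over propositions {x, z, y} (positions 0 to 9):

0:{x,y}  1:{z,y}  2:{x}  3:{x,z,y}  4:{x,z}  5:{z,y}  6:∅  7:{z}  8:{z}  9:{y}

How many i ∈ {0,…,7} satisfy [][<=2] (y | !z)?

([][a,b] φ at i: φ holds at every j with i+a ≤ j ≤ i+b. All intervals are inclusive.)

2

Evaluate at each i in [0,7]:
  i=0: ✓ (all of [0,2])
  i=1: ✓ (all of [1,3])
  i=2: ✗ (fails at j=4)
  i=3: ✗ (fails at j=4)
  i=4: ✗ (fails at j=4)
  i=5: ✗ (fails at j=7)
  i=6: ✗ (fails at j=7)
  i=7: ✗ (fails at j=7)
Positions where it holds: {0, 1} → 2.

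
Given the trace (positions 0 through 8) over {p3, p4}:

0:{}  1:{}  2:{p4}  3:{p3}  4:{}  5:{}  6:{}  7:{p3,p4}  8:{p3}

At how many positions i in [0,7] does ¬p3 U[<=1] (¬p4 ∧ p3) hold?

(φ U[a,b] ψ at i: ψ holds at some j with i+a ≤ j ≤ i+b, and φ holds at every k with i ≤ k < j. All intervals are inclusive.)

2

Evaluate at each i in [0,7]:
  i=0: ✗ (no rhs in [0,1])
  i=1: ✗ (no rhs in [1,2])
  i=2: ✓ (rhs at j=3; lhs holds on [2,2])
  i=3: ✓ (rhs at j=3)
  i=4: ✗ (no rhs in [4,5])
  i=5: ✗ (no rhs in [5,6])
  i=6: ✗ (no rhs in [6,7])
  i=7: ✗ (lhs fails at k=7 before rhs at j=8)
Positions where it holds: {2, 3} → 2.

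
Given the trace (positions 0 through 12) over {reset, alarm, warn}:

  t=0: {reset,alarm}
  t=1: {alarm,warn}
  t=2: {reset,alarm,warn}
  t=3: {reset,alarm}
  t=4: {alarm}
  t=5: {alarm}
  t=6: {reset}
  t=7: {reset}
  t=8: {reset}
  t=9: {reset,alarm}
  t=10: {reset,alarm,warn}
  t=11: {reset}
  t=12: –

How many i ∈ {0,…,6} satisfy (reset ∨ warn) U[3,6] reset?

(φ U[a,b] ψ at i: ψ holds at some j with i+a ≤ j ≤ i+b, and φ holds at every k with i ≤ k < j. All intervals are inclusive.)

2

Evaluate at each i in [0,6]:
  i=0: ✓ (rhs at j=3; lhs holds on [0,2])
  i=1: ✗ (lhs fails at k=4 before rhs at j=6)
  i=2: ✗ (lhs fails at k=4 before rhs at j=6)
  i=3: ✗ (lhs fails at k=4 before rhs at j=6)
  i=4: ✗ (lhs fails at k=4 before rhs at j=7)
  i=5: ✗ (lhs fails at k=5 before rhs at j=8)
  i=6: ✓ (rhs at j=9; lhs holds on [6,8])
Positions where it holds: {0, 6} → 2.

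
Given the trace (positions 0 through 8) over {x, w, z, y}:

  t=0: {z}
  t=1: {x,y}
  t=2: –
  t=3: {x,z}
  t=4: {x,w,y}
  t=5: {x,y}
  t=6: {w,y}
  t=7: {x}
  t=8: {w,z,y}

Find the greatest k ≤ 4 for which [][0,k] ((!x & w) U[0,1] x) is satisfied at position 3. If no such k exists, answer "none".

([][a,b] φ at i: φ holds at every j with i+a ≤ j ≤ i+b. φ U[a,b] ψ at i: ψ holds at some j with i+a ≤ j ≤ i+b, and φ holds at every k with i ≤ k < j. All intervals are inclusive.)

4

((!x & w) U[0,1] x) must hold from j=3 onward; find where it first fails.
  j=3: holds
  j=4: holds
  j=5: holds
  j=6: holds
  j=7: holds
Holds through j=7; largest k = 4.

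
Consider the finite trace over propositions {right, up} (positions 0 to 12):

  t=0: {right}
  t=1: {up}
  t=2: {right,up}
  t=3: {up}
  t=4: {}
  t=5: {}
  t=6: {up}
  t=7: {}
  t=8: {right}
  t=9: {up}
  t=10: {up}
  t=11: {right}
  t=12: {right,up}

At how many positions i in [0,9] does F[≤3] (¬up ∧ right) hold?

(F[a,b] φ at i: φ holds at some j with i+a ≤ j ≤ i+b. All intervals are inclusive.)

6

Evaluate at each i in [0,9]:
  i=0: ✓ (witness j=0)
  i=1: ✗ (none in [1,4])
  i=2: ✗ (none in [2,5])
  i=3: ✗ (none in [3,6])
  i=4: ✗ (none in [4,7])
  i=5: ✓ (witness j=8)
  i=6: ✓ (witness j=8)
  i=7: ✓ (witness j=8)
  i=8: ✓ (witness j=8)
  i=9: ✓ (witness j=11)
Positions where it holds: {0, 5, 6, 7, 8, 9} → 6.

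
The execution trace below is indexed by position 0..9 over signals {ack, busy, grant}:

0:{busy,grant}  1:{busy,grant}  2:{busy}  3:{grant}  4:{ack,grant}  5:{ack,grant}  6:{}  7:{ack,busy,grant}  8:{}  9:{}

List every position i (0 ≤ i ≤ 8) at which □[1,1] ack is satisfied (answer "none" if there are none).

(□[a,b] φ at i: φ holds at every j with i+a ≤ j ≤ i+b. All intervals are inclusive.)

3, 4, 6

Evaluate at each i in [0,8]:
  i=0: ✗ (fails at j=1)
  i=1: ✗ (fails at j=2)
  i=2: ✗ (fails at j=3)
  i=3: ✓ (all of [4,4])
  i=4: ✓ (all of [5,5])
  i=5: ✗ (fails at j=6)
  i=6: ✓ (all of [7,7])
  i=7: ✗ (fails at j=8)
  i=8: ✗ (fails at j=9)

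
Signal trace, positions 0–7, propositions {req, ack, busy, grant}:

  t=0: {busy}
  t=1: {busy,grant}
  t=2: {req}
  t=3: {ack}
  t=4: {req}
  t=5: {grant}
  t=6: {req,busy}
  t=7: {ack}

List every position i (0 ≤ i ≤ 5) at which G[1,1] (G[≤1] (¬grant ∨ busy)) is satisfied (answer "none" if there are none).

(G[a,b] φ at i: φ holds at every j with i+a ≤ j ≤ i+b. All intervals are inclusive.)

Evaluate at each i in [0,5]:
  i=0: ✓ (all of [1,1])
  i=1: ✓ (all of [2,2])
  i=2: ✓ (all of [3,3])
  i=3: ✗ (fails at j=4)
  i=4: ✗ (fails at j=5)
  i=5: ✓ (all of [6,6])

0, 1, 2, 5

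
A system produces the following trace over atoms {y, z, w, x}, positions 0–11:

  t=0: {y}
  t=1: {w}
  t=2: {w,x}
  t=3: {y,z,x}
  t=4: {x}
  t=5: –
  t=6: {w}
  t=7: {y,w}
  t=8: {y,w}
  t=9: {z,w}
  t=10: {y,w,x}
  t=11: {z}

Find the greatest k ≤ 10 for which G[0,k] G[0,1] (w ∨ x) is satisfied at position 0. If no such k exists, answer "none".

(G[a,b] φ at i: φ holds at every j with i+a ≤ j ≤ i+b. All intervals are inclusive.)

G[0,1] (w ∨ x) must hold from j=0 onward; find where it first fails.
  j=0: fails → no k works.

none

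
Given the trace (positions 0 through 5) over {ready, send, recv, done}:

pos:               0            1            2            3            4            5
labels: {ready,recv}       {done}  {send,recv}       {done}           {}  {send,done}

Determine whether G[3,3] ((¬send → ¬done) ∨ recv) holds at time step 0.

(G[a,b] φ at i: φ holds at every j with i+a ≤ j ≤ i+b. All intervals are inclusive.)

Does not hold

Check ((¬send → ¬done) ∨ recv) at every j in [3,3]:
  j=3: false
Fails at j=3 → formula fails.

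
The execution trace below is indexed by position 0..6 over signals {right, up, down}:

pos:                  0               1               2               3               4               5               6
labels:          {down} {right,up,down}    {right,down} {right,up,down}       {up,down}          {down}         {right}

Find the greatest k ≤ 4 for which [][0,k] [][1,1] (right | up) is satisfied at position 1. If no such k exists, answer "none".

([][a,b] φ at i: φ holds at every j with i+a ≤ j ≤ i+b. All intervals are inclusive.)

[][1,1] (right | up) must hold from j=1 onward; find where it first fails.
  j=1: holds
  j=2: holds
  j=3: holds
  j=4: fails
Holds on [1,3], so largest k = 2.

2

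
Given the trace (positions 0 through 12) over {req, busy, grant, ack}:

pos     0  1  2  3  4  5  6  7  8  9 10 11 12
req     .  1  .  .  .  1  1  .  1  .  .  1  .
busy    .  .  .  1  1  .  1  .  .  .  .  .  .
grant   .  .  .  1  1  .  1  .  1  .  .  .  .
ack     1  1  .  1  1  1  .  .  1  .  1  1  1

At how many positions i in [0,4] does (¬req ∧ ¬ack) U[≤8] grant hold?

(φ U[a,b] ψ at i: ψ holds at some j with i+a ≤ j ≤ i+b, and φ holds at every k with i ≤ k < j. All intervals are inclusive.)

Evaluate at each i in [0,4]:
  i=0: ✗ (lhs fails at k=0 before rhs at j=3)
  i=1: ✗ (lhs fails at k=1 before rhs at j=3)
  i=2: ✓ (rhs at j=3; lhs holds on [2,2])
  i=3: ✓ (rhs at j=3)
  i=4: ✓ (rhs at j=4)
Positions where it holds: {2, 3, 4} → 3.

3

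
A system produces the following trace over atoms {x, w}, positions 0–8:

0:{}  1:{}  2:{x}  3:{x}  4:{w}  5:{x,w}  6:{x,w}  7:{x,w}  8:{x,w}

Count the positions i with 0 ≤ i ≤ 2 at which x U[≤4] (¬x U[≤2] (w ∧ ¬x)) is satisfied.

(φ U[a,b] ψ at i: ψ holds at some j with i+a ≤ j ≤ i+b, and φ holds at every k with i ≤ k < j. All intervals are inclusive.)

1

Evaluate at each i in [0,2]:
  i=0: ✗ (lhs fails at k=0 before rhs at j=4)
  i=1: ✗ (lhs fails at k=1 before rhs at j=4)
  i=2: ✓ (rhs at j=4; lhs holds on [2,3])
Positions where it holds: {2} → 1.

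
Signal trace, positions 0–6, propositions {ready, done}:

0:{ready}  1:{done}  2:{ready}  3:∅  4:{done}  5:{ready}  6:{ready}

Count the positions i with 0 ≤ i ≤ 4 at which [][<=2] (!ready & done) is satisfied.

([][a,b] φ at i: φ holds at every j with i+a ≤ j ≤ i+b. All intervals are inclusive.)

Evaluate at each i in [0,4]:
  i=0: ✗ (fails at j=0)
  i=1: ✗ (fails at j=2)
  i=2: ✗ (fails at j=2)
  i=3: ✗ (fails at j=3)
  i=4: ✗ (fails at j=5)
Positions where it holds: {} → 0.

0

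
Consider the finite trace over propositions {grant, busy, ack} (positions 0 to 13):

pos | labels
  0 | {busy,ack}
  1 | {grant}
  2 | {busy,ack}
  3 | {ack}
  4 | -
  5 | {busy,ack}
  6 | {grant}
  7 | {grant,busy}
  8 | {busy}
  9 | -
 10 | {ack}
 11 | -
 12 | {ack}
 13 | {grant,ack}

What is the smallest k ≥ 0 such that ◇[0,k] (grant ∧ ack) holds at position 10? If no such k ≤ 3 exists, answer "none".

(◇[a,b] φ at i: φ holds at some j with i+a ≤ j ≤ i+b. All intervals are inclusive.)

3

Scan j = 10,11,… for (grant ∧ ack):
  j=10: fails
  j=11: fails
  j=12: fails
  j=13: holds
First hit at j=13, so smallest k = 13-10 = 3.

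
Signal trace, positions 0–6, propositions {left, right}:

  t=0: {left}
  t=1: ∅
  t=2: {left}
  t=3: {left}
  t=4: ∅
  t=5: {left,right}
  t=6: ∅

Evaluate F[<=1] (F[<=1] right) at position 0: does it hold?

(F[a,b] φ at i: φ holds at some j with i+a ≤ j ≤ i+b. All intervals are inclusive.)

Check F[<=1] right at each j in [0,1]:
  j=0: fails (none in [0,1])
  j=1: fails (none in [1,2])
No position in the window satisfies it → formula fails.

No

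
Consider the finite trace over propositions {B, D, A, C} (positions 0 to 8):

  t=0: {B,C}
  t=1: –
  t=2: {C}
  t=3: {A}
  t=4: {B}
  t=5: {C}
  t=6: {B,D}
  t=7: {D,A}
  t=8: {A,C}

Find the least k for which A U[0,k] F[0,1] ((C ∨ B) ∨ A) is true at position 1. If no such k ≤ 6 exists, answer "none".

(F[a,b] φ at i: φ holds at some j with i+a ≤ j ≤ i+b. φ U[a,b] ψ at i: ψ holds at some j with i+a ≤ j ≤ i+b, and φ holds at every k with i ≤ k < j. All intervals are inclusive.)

0

Need earliest j ≥ 1 with F[0,1] ((C ∨ B) ∨ A), and A at every k in [1,j-1].
  j=1: rhs holds (empty prefix). k = 0.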